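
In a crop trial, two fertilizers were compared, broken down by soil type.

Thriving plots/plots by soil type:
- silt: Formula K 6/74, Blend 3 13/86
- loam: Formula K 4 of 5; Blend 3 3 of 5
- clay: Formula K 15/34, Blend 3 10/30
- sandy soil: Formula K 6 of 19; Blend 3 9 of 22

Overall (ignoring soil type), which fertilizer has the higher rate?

Silt: Formula K 6/74 = 8.1%, Blend 3 13/86 = 15.1% → Blend 3
Loam: Formula K 4/5 = 80.0%, Blend 3 3/5 = 60.0% → Formula K
Clay: Formula K 15/34 = 44.1%, Blend 3 10/30 = 33.3% → Formula K
Sandy soil: Formula K 6/19 = 31.6%, Blend 3 9/22 = 40.9% → Blend 3
Overall: Formula K 31/132 = 23.5%, Blend 3 35/143 = 24.5% → Blend 3
(Neither sweeps every soil group, but Blend 3 has the higher pooled rate.)

Blend 3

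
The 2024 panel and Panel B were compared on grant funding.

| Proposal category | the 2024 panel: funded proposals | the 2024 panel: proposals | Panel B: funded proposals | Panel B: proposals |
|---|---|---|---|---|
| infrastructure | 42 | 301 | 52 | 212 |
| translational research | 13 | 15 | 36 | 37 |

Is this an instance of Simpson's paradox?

No

Infrastructure: the 2024 panel 42/301 = 14.0%, Panel B 52/212 = 24.5% → Panel B
Translational research: the 2024 panel 13/15 = 86.7%, Panel B 36/37 = 97.3% → Panel B
Overall: the 2024 panel 55/316 = 17.4%, Panel B 88/249 = 35.3% → Panel B
Panel B wins overall and in every proposal group — no reversal.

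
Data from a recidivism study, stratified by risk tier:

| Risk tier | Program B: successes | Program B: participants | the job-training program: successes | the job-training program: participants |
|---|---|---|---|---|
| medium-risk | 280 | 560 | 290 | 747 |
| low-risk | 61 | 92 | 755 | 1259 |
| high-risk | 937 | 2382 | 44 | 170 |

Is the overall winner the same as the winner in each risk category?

No

Medium-risk: Program B 280/560 = 50.0%, the job-training program 290/747 = 38.8% → Program B
Low-risk: Program B 61/92 = 66.3%, the job-training program 755/1259 = 60.0% → Program B
High-risk: Program B 937/2382 = 39.3%, the job-training program 44/170 = 25.9% → Program B
Overall: Program B 1278/3034 = 42.1%, the job-training program 1089/2176 = 50.0% → the job-training program
Program B wins each risk group but the job-training program wins overall — the comparison reverses. Program B's participants skew toward high-risk, which has a lower base rate.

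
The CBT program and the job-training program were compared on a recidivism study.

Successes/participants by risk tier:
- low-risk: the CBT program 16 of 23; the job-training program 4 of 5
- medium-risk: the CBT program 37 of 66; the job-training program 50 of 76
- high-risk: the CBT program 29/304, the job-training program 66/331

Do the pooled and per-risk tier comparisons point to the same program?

Low-risk: the CBT program 16/23 = 69.6%, the job-training program 4/5 = 80.0% → the job-training program
Medium-risk: the CBT program 37/66 = 56.1%, the job-training program 50/76 = 65.8% → the job-training program
High-risk: the CBT program 29/304 = 9.5%, the job-training program 66/331 = 19.9% → the job-training program
Overall: the CBT program 82/393 = 20.9%, the job-training program 120/412 = 29.1% → the job-training program
The job-training program wins overall and in every risk group — no reversal.

Yes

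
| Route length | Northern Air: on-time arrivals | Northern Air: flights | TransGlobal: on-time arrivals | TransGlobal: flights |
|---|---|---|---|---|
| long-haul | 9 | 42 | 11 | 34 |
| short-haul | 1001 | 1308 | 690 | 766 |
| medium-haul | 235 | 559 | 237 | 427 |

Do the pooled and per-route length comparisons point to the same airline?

Long-haul: Northern Air 9/42 = 21.4%, TransGlobal 11/34 = 32.4% → TransGlobal
Short-haul: Northern Air 1001/1308 = 76.5%, TransGlobal 690/766 = 90.1% → TransGlobal
Medium-haul: Northern Air 235/559 = 42.0%, TransGlobal 237/427 = 55.5% → TransGlobal
Overall: Northern Air 1245/1909 = 65.2%, TransGlobal 938/1227 = 76.4% → TransGlobal
TransGlobal wins overall and in every route group — no reversal.

Yes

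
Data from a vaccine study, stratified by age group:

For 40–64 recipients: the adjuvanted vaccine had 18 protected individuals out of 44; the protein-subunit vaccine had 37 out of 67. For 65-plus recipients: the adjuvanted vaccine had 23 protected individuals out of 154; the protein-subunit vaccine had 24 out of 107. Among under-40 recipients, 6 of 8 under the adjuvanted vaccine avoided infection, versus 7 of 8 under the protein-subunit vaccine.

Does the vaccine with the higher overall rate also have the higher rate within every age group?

40–64: the adjuvanted vaccine 18/44 = 40.9%, the protein-subunit vaccine 37/67 = 55.2% → the protein-subunit vaccine
65-plus: the adjuvanted vaccine 23/154 = 14.9%, the protein-subunit vaccine 24/107 = 22.4% → the protein-subunit vaccine
Under-40: the adjuvanted vaccine 6/8 = 75.0%, the protein-subunit vaccine 7/8 = 87.5% → the protein-subunit vaccine
Overall: the adjuvanted vaccine 47/206 = 22.8%, the protein-subunit vaccine 68/182 = 37.4% → the protein-subunit vaccine
The protein-subunit vaccine wins overall and in every age group — no reversal.

Yes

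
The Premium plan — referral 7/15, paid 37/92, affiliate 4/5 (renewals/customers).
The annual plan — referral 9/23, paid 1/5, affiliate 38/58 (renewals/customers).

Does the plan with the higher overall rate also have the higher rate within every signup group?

Referral: the Premium plan 7/15 = 46.7%, the annual plan 9/23 = 39.1% → the Premium plan
Paid: the Premium plan 37/92 = 40.2%, the annual plan 1/5 = 20.0% → the Premium plan
Affiliate: the Premium plan 4/5 = 80.0%, the annual plan 38/58 = 65.5% → the Premium plan
Overall: the Premium plan 48/112 = 42.9%, the annual plan 48/86 = 55.8% → the annual plan
The Premium plan wins each signup group but the annual plan wins overall — the comparison reverses. The Premium plan's customers skew toward paid, which has a lower base rate.

No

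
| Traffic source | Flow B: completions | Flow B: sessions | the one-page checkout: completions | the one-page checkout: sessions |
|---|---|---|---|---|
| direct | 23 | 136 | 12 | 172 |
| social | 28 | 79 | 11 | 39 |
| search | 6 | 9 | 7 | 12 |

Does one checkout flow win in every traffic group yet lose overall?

No

Direct: Flow B 23/136 = 16.9%, the one-page checkout 12/172 = 7.0% → Flow B
Social: Flow B 28/79 = 35.4%, the one-page checkout 11/39 = 28.2% → Flow B
Search: Flow B 6/9 = 66.7%, the one-page checkout 7/12 = 58.3% → Flow B
Overall: Flow B 57/224 = 25.4%, the one-page checkout 30/223 = 13.5% → Flow B
Flow B wins overall and in every traffic group — no reversal.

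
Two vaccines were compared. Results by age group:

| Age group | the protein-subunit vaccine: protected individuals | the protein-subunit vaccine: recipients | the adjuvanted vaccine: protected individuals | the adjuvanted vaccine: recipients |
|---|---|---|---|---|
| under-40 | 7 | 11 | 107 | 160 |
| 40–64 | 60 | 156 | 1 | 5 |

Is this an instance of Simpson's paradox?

No

Under-40: the protein-subunit vaccine 7/11 = 63.6%, the adjuvanted vaccine 107/160 = 66.9% → the adjuvanted vaccine
40–64: the protein-subunit vaccine 60/156 = 38.5%, the adjuvanted vaccine 1/5 = 20.0% → the protein-subunit vaccine
Overall: the protein-subunit vaccine 67/167 = 40.1%, the adjuvanted vaccine 108/165 = 65.5% → the adjuvanted vaccine
Neither sweeps: the protein-subunit vaccine wins 1 of 2 groups, the adjuvanted vaccine wins 1. The adjuvanted vaccine wins overall but not every group — no Simpson reversal.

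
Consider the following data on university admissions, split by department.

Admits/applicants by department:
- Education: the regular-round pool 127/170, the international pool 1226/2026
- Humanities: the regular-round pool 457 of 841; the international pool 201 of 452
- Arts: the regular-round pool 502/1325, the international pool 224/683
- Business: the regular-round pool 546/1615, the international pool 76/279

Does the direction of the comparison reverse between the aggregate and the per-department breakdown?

Yes

Education: the regular-round pool 127/170 = 74.7%, the international pool 1226/2026 = 60.5% → the regular-round pool
Humanities: the regular-round pool 457/841 = 54.3%, the international pool 201/452 = 44.5% → the regular-round pool
Arts: the regular-round pool 502/1325 = 37.9%, the international pool 224/683 = 32.8% → the regular-round pool
Business: the regular-round pool 546/1615 = 33.8%, the international pool 76/279 = 27.2% → the regular-round pool
Overall: the regular-round pool 1632/3951 = 41.3%, the international pool 1727/3440 = 50.2% → the international pool
The regular-round pool wins each department group but the international pool wins overall — the comparison reverses. The regular-round pool's applicants skew toward Business, which has a lower base rate.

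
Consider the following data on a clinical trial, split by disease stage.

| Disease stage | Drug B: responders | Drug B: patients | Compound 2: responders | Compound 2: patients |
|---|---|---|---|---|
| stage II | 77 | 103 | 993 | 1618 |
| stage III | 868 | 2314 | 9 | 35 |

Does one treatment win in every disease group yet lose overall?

Stage II: Drug B 77/103 = 74.8%, Compound 2 993/1618 = 61.4% → Drug B
Stage III: Drug B 868/2314 = 37.5%, Compound 2 9/35 = 25.7% → Drug B
Overall: Drug B 945/2417 = 39.1%, Compound 2 1002/1653 = 60.6% → Compound 2
Drug B wins each disease group but Compound 2 wins overall — the comparison reverses. Drug B's patients skew toward stage III, which has a lower base rate.

Yes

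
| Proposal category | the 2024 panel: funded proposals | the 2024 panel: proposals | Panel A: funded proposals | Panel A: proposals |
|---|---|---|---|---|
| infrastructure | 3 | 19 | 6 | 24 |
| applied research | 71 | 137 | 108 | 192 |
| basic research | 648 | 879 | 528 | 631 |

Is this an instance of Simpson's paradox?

No

Infrastructure: the 2024 panel 3/19 = 15.8%, Panel A 6/24 = 25.0% → Panel A
Applied research: the 2024 panel 71/137 = 51.8%, Panel A 108/192 = 56.2% → Panel A
Basic research: the 2024 panel 648/879 = 73.7%, Panel A 528/631 = 83.7% → Panel A
Overall: the 2024 panel 722/1035 = 69.8%, Panel A 642/847 = 75.8% → Panel A
Panel A wins overall and in every proposal group — no reversal.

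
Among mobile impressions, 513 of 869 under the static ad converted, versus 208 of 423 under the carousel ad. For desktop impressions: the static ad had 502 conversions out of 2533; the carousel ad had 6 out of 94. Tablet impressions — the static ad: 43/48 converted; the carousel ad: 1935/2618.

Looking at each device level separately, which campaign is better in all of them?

the static ad

Mobile: the static ad 513/869 = 59.0%, the carousel ad 208/423 = 49.2% → the static ad
Desktop: the static ad 502/2533 = 19.8%, the carousel ad 6/94 = 6.4% → the static ad
Tablet: the static ad 43/48 = 89.6%, the carousel ad 1935/2618 = 73.9% → the static ad
The static ad has the higher rate in all 3 groups.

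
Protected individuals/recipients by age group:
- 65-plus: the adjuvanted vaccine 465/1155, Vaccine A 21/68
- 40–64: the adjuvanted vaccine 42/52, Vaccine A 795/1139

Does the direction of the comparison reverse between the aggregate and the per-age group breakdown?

65-plus: the adjuvanted vaccine 465/1155 = 40.3%, Vaccine A 21/68 = 30.9% → the adjuvanted vaccine
40–64: the adjuvanted vaccine 42/52 = 80.8%, Vaccine A 795/1139 = 69.8% → the adjuvanted vaccine
Overall: the adjuvanted vaccine 507/1207 = 42.0%, Vaccine A 816/1207 = 67.6% → Vaccine A
The adjuvanted vaccine wins each age group but Vaccine A wins overall — the comparison reverses. The adjuvanted vaccine's recipients skew toward 65-plus, which has a lower base rate.

Yes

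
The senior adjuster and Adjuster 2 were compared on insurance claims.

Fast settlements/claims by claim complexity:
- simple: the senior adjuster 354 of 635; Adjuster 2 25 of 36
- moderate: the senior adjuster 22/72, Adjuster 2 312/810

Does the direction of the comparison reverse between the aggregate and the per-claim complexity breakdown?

Simple: the senior adjuster 354/635 = 55.7%, Adjuster 2 25/36 = 69.4% → Adjuster 2
Moderate: the senior adjuster 22/72 = 30.6%, Adjuster 2 312/810 = 38.5% → Adjuster 2
Overall: the senior adjuster 376/707 = 53.2%, Adjuster 2 337/846 = 39.8% → the senior adjuster
Adjuster 2 wins each claim group but the senior adjuster wins overall — the comparison reverses. Adjuster 2's claims skew toward moderate, which has a lower base rate.

Yes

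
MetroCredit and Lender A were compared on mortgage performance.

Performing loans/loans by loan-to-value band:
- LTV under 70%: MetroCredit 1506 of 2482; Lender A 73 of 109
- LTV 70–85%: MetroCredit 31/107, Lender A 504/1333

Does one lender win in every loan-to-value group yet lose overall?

Yes

LTV under 70%: MetroCredit 1506/2482 = 60.7%, Lender A 73/109 = 67.0% → Lender A
LTV 70–85%: MetroCredit 31/107 = 29.0%, Lender A 504/1333 = 37.8% → Lender A
Overall: MetroCredit 1537/2589 = 59.4%, Lender A 577/1442 = 40.0% → MetroCredit
Lender A wins each loan-to-value group but MetroCredit wins overall — the comparison reverses. Lender A's loans skew toward LTV 70–85%, which has a lower base rate.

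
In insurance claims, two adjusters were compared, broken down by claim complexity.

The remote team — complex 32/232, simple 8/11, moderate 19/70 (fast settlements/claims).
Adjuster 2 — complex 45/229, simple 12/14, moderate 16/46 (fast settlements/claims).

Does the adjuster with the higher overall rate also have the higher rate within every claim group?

Complex: the remote team 32/232 = 13.8%, Adjuster 2 45/229 = 19.7% → Adjuster 2
Simple: the remote team 8/11 = 72.7%, Adjuster 2 12/14 = 85.7% → Adjuster 2
Moderate: the remote team 19/70 = 27.1%, Adjuster 2 16/46 = 34.8% → Adjuster 2
Overall: the remote team 59/313 = 18.8%, Adjuster 2 73/289 = 25.3% → Adjuster 2
Adjuster 2 wins overall and in every claim group — no reversal.

Yes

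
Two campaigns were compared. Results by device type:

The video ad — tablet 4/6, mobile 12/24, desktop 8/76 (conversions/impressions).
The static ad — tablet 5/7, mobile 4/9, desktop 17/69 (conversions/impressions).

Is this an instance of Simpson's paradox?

Tablet: the video ad 4/6 = 66.7%, the static ad 5/7 = 71.4% → the static ad
Mobile: the video ad 12/24 = 50.0%, the static ad 4/9 = 44.4% → the video ad
Desktop: the video ad 8/76 = 10.5%, the static ad 17/69 = 24.6% → the static ad
Overall: the video ad 24/106 = 22.6%, the static ad 26/85 = 30.6% → the static ad
Neither sweeps: the video ad wins 1 of 3 groups, the static ad wins 2. The static ad wins overall but not every group — no Simpson reversal.

No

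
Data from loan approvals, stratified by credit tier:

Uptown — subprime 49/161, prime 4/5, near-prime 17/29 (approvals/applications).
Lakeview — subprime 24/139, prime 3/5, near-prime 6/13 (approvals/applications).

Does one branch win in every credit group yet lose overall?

Subprime: Uptown 49/161 = 30.4%, Lakeview 24/139 = 17.3% → Uptown
Prime: Uptown 4/5 = 80.0%, Lakeview 3/5 = 60.0% → Uptown
Near-prime: Uptown 17/29 = 58.6%, Lakeview 6/13 = 46.2% → Uptown
Overall: Uptown 70/195 = 35.9%, Lakeview 33/157 = 21.0% → Uptown
Uptown wins overall and in every credit group — no reversal.

No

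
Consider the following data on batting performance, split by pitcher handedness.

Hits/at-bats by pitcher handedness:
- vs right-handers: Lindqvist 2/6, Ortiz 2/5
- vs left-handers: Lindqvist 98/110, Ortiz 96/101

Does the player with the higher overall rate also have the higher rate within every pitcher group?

Yes

Vs right-handers: Lindqvist 2/6 = 33.3%, Ortiz 2/5 = 40.0% → Ortiz
Vs left-handers: Lindqvist 98/110 = 89.1%, Ortiz 96/101 = 95.0% → Ortiz
Overall: Lindqvist 100/116 = 86.2%, Ortiz 98/106 = 92.5% → Ortiz
Ortiz wins overall and in every pitcher group — no reversal.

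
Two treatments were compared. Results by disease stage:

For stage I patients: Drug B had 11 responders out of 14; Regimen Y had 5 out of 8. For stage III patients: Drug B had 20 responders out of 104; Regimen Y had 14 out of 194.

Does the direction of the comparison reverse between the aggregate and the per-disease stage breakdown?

Stage I: Drug B 11/14 = 78.6%, Regimen Y 5/8 = 62.5% → Drug B
Stage III: Drug B 20/104 = 19.2%, Regimen Y 14/194 = 7.2% → Drug B
Overall: Drug B 31/118 = 26.3%, Regimen Y 19/202 = 9.4% → Drug B
Drug B wins overall and in every disease group — no reversal.

No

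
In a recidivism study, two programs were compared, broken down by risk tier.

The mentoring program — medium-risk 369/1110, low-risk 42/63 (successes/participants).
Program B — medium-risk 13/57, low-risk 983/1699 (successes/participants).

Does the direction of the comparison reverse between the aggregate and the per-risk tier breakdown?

Medium-risk: the mentoring program 369/1110 = 33.2%, Program B 13/57 = 22.8% → the mentoring program
Low-risk: the mentoring program 42/63 = 66.7%, Program B 983/1699 = 57.9% → the mentoring program
Overall: the mentoring program 411/1173 = 35.0%, Program B 996/1756 = 56.7% → Program B
The mentoring program wins each risk group but Program B wins overall — the comparison reverses. The mentoring program's participants skew toward medium-risk, which has a lower base rate.

Yes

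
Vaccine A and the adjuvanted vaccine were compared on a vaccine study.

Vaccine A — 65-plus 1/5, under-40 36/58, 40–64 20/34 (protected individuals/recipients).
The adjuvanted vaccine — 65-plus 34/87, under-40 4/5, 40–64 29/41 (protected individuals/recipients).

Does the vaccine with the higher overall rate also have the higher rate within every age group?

No

65-plus: Vaccine A 1/5 = 20.0%, the adjuvanted vaccine 34/87 = 39.1% → the adjuvanted vaccine
Under-40: Vaccine A 36/58 = 62.1%, the adjuvanted vaccine 4/5 = 80.0% → the adjuvanted vaccine
40–64: Vaccine A 20/34 = 58.8%, the adjuvanted vaccine 29/41 = 70.7% → the adjuvanted vaccine
Overall: Vaccine A 57/97 = 58.8%, the adjuvanted vaccine 67/133 = 50.4% → Vaccine A
The adjuvanted vaccine wins each age group but Vaccine A wins overall — the comparison reverses. The adjuvanted vaccine's recipients skew toward 65-plus, which has a lower base rate.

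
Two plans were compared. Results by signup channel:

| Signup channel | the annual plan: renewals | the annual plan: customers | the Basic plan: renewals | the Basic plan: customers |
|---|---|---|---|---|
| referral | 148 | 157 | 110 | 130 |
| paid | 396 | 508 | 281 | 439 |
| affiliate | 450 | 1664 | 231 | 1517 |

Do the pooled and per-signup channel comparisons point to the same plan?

Yes

Referral: the annual plan 148/157 = 94.3%, the Basic plan 110/130 = 84.6% → the annual plan
Paid: the annual plan 396/508 = 78.0%, the Basic plan 281/439 = 64.0% → the annual plan
Affiliate: the annual plan 450/1664 = 27.0%, the Basic plan 231/1517 = 15.2% → the annual plan
Overall: the annual plan 994/2329 = 42.7%, the Basic plan 622/2086 = 29.8% → the annual plan
The annual plan wins overall and in every signup group — no reversal.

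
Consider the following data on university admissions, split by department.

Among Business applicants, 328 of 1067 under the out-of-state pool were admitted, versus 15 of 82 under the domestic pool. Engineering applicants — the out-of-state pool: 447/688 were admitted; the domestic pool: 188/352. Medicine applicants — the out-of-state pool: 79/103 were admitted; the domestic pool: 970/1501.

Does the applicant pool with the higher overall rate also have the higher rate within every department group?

No

Business: the out-of-state pool 328/1067 = 30.7%, the domestic pool 15/82 = 18.3% → the out-of-state pool
Engineering: the out-of-state pool 447/688 = 65.0%, the domestic pool 188/352 = 53.4% → the out-of-state pool
Medicine: the out-of-state pool 79/103 = 76.7%, the domestic pool 970/1501 = 64.6% → the out-of-state pool
Overall: the out-of-state pool 854/1858 = 46.0%, the domestic pool 1173/1935 = 60.6% → the domestic pool
The out-of-state pool wins each department group but the domestic pool wins overall — the comparison reverses. The out-of-state pool's applicants skew toward Business, which has a lower base rate.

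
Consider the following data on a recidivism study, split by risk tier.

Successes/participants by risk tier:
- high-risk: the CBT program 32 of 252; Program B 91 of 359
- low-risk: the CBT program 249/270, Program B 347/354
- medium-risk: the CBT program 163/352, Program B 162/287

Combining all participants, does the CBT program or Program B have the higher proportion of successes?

High-risk: the CBT program 32/252 = 12.7%, Program B 91/359 = 25.3% → Program B
Low-risk: the CBT program 249/270 = 92.2%, Program B 347/354 = 98.0% → Program B
Medium-risk: the CBT program 163/352 = 46.3%, Program B 162/287 = 56.4% → Program B
Overall: the CBT program 444/874 = 50.8%, Program B 600/1000 = 60.0% → Program B

Program B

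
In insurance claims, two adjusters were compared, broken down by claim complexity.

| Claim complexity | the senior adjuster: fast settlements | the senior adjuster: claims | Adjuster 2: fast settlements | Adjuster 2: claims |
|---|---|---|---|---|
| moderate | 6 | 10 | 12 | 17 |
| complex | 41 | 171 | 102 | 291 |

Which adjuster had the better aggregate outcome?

Moderate: the senior adjuster 6/10 = 60.0%, Adjuster 2 12/17 = 70.6% → Adjuster 2
Complex: the senior adjuster 41/171 = 24.0%, Adjuster 2 102/291 = 35.1% → Adjuster 2
Overall: the senior adjuster 47/181 = 26.0%, Adjuster 2 114/308 = 37.0% → Adjuster 2

Adjuster 2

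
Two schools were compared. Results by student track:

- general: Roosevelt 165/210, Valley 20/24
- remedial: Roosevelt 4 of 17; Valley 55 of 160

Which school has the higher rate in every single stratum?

General: Roosevelt 165/210 = 78.6%, Valley 20/24 = 83.3% → Valley
Remedial: Roosevelt 4/17 = 23.5%, Valley 55/160 = 34.4% → Valley
Valley has the higher rate in both groups.

Valley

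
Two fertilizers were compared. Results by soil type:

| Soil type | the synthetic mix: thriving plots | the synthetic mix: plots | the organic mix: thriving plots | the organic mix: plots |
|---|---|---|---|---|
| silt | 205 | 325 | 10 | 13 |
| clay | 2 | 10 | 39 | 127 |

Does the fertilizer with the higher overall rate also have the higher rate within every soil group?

Silt: the synthetic mix 205/325 = 63.1%, the organic mix 10/13 = 76.9% → the organic mix
Clay: the synthetic mix 2/10 = 20.0%, the organic mix 39/127 = 30.7% → the organic mix
Overall: the synthetic mix 207/335 = 61.8%, the organic mix 49/140 = 35.0% → the synthetic mix
The organic mix wins each soil group but the synthetic mix wins overall — the comparison reverses. The organic mix's plots skew toward clay, which has a lower base rate.

No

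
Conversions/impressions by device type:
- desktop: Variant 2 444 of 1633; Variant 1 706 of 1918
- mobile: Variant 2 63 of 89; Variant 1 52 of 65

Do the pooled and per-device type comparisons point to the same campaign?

Yes

Desktop: Variant 2 444/1633 = 27.2%, Variant 1 706/1918 = 36.8% → Variant 1
Mobile: Variant 2 63/89 = 70.8%, Variant 1 52/65 = 80.0% → Variant 1
Overall: Variant 2 507/1722 = 29.4%, Variant 1 758/1983 = 38.2% → Variant 1
Variant 1 wins overall and in every device group — no reversal.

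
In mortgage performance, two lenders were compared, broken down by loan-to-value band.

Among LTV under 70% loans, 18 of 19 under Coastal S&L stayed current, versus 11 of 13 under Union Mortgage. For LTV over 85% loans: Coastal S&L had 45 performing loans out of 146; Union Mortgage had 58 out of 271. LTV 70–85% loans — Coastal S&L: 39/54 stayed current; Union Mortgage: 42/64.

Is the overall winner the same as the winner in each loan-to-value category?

LTV under 70%: Coastal S&L 18/19 = 94.7%, Union Mortgage 11/13 = 84.6% → Coastal S&L
LTV over 85%: Coastal S&L 45/146 = 30.8%, Union Mortgage 58/271 = 21.4% → Coastal S&L
LTV 70–85%: Coastal S&L 39/54 = 72.2%, Union Mortgage 42/64 = 65.6% → Coastal S&L
Overall: Coastal S&L 102/219 = 46.6%, Union Mortgage 111/348 = 31.9% → Coastal S&L
Coastal S&L wins overall and in every loan-to-value group — no reversal.

Yes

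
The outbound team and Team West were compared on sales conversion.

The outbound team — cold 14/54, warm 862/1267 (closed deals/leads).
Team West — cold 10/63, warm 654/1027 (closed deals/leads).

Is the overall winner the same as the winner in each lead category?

Cold: the outbound team 14/54 = 25.9%, Team West 10/63 = 15.9% → the outbound team
Warm: the outbound team 862/1267 = 68.0%, Team West 654/1027 = 63.7% → the outbound team
Overall: the outbound team 876/1321 = 66.3%, Team West 664/1090 = 60.9% → the outbound team
The outbound team wins overall and in every lead group — no reversal.

Yes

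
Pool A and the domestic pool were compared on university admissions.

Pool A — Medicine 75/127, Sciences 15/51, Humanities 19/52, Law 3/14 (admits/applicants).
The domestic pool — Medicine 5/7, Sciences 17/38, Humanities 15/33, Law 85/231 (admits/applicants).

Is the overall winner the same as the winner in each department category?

No

Medicine: Pool A 75/127 = 59.1%, the domestic pool 5/7 = 71.4% → the domestic pool
Sciences: Pool A 15/51 = 29.4%, the domestic pool 17/38 = 44.7% → the domestic pool
Humanities: Pool A 19/52 = 36.5%, the domestic pool 15/33 = 45.5% → the domestic pool
Law: Pool A 3/14 = 21.4%, the domestic pool 85/231 = 36.8% → the domestic pool
Overall: Pool A 112/244 = 45.9%, the domestic pool 122/309 = 39.5% → Pool A
The domestic pool wins each department group but Pool A wins overall — the comparison reverses. The domestic pool's applicants skew toward Law, which has a lower base rate.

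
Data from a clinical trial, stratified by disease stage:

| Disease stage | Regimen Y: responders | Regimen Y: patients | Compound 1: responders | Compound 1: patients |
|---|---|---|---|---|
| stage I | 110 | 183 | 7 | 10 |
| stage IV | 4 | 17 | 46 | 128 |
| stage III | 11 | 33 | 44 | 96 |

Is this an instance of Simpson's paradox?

Stage I: Regimen Y 110/183 = 60.1%, Compound 1 7/10 = 70.0% → Compound 1
Stage IV: Regimen Y 4/17 = 23.5%, Compound 1 46/128 = 35.9% → Compound 1
Stage III: Regimen Y 11/33 = 33.3%, Compound 1 44/96 = 45.8% → Compound 1
Overall: Regimen Y 125/233 = 53.6%, Compound 1 97/234 = 41.5% → Regimen Y
Compound 1 wins each disease group but Regimen Y wins overall — the comparison reverses. Compound 1's patients skew toward stage IV, which has a lower base rate.

Yes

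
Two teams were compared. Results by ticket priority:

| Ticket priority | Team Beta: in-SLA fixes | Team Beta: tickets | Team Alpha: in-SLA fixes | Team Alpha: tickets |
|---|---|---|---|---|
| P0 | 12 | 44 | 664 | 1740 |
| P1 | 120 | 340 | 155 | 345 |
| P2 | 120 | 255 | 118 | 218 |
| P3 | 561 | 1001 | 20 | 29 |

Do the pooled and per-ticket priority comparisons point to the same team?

P0: Team Beta 12/44 = 27.3%, Team Alpha 664/1740 = 38.2% → Team Alpha
P1: Team Beta 120/340 = 35.3%, Team Alpha 155/345 = 44.9% → Team Alpha
P2: Team Beta 120/255 = 47.1%, Team Alpha 118/218 = 54.1% → Team Alpha
P3: Team Beta 561/1001 = 56.0%, Team Alpha 20/29 = 69.0% → Team Alpha
Overall: Team Beta 813/1640 = 49.6%, Team Alpha 957/2332 = 41.0% → Team Beta
Team Alpha wins each ticket group but Team Beta wins overall — the comparison reverses. Team Alpha's tickets skew toward P0, which has a lower base rate.

No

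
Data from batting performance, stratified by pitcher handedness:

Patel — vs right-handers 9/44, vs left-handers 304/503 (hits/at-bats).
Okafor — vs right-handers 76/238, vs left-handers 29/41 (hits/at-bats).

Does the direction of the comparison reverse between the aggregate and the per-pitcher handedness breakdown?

Yes

Vs right-handers: Patel 9/44 = 20.5%, Okafor 76/238 = 31.9% → Okafor
Vs left-handers: Patel 304/503 = 60.4%, Okafor 29/41 = 70.7% → Okafor
Overall: Patel 313/547 = 57.2%, Okafor 105/279 = 37.6% → Patel
Okafor wins each pitcher group but Patel wins overall — the comparison reverses. Okafor's at-bats skew toward vs right-handers, which has a lower base rate.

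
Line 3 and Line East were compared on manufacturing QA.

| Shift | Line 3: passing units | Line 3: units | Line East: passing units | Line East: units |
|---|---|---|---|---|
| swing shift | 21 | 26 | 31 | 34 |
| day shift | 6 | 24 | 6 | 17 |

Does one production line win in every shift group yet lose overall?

No

Swing shift: Line 3 21/26 = 80.8%, Line East 31/34 = 91.2% → Line East
Day shift: Line 3 6/24 = 25.0%, Line East 6/17 = 35.3% → Line East
Overall: Line 3 27/50 = 54.0%, Line East 37/51 = 72.5% → Line East
Line East wins overall and in every shift group — no reversal.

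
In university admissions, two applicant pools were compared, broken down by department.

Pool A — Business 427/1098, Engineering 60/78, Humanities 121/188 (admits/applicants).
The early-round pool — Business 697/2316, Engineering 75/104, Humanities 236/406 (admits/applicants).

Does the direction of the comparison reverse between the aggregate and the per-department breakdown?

Business: Pool A 427/1098 = 38.9%, the early-round pool 697/2316 = 30.1% → Pool A
Engineering: Pool A 60/78 = 76.9%, the early-round pool 75/104 = 72.1% → Pool A
Humanities: Pool A 121/188 = 64.4%, the early-round pool 236/406 = 58.1% → Pool A
Overall: Pool A 608/1364 = 44.6%, the early-round pool 1008/2826 = 35.7% → Pool A
Pool A wins overall and in every department group — no reversal.

No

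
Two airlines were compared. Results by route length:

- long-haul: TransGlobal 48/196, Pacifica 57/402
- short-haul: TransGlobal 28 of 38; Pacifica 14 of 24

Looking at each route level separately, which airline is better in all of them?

Long-haul: TransGlobal 48/196 = 24.5%, Pacifica 57/402 = 14.2% → TransGlobal
Short-haul: TransGlobal 28/38 = 73.7%, Pacifica 14/24 = 58.3% → TransGlobal
TransGlobal has the higher rate in both groups.

TransGlobal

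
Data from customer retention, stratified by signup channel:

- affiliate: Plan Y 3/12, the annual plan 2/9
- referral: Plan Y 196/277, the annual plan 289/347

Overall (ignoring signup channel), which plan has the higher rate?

the annual plan

Affiliate: Plan Y 3/12 = 25.0%, the annual plan 2/9 = 22.2% → Plan Y
Referral: Plan Y 196/277 = 70.8%, the annual plan 289/347 = 83.3% → the annual plan
Overall: Plan Y 199/289 = 68.9%, the annual plan 291/356 = 81.7% → the annual plan
(Neither sweeps every signup group, but the annual plan has the higher pooled rate.)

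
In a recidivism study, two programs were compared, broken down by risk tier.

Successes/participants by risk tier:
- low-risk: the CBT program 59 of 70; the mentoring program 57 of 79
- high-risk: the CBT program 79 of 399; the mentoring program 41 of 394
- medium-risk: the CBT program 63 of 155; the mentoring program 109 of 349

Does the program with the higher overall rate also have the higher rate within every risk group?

Yes

Low-risk: the CBT program 59/70 = 84.3%, the mentoring program 57/79 = 72.2% → the CBT program
High-risk: the CBT program 79/399 = 19.8%, the mentoring program 41/394 = 10.4% → the CBT program
Medium-risk: the CBT program 63/155 = 40.6%, the mentoring program 109/349 = 31.2% → the CBT program
Overall: the CBT program 201/624 = 32.2%, the mentoring program 207/822 = 25.2% → the CBT program
The CBT program wins overall and in every risk group — no reversal.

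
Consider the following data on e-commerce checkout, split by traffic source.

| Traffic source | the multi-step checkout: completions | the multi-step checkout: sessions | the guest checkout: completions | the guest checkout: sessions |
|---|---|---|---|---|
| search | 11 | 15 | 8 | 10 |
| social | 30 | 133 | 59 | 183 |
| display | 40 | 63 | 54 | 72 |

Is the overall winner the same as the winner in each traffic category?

Search: the multi-step checkout 11/15 = 73.3%, the guest checkout 8/10 = 80.0% → the guest checkout
Social: the multi-step checkout 30/133 = 22.6%, the guest checkout 59/183 = 32.2% → the guest checkout
Display: the multi-step checkout 40/63 = 63.5%, the guest checkout 54/72 = 75.0% → the guest checkout
Overall: the multi-step checkout 81/211 = 38.4%, the guest checkout 121/265 = 45.7% → the guest checkout
The guest checkout wins overall and in every traffic group — no reversal.

Yes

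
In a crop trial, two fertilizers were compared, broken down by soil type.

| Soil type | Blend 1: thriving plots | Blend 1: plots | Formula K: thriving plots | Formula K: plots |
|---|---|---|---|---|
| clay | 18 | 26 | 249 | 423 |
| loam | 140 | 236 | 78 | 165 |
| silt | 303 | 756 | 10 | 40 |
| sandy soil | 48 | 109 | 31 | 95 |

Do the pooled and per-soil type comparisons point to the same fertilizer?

No

Clay: Blend 1 18/26 = 69.2%, Formula K 249/423 = 58.9% → Blend 1
Loam: Blend 1 140/236 = 59.3%, Formula K 78/165 = 47.3% → Blend 1
Silt: Blend 1 303/756 = 40.1%, Formula K 10/40 = 25.0% → Blend 1
Sandy soil: Blend 1 48/109 = 44.0%, Formula K 31/95 = 32.6% → Blend 1
Overall: Blend 1 509/1127 = 45.2%, Formula K 368/723 = 50.9% → Formula K
Blend 1 wins each soil group but Formula K wins overall — the comparison reverses. Blend 1's plots skew toward silt, which has a lower base rate.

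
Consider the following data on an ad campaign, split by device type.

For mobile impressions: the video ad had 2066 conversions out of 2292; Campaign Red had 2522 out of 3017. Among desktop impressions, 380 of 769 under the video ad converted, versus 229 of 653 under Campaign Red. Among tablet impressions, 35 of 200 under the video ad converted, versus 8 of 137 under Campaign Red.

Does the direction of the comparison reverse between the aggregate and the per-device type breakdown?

Mobile: the video ad 2066/2292 = 90.1%, Campaign Red 2522/3017 = 83.6% → the video ad
Desktop: the video ad 380/769 = 49.4%, Campaign Red 229/653 = 35.1% → the video ad
Tablet: the video ad 35/200 = 17.5%, Campaign Red 8/137 = 5.8% → the video ad
Overall: the video ad 2481/3261 = 76.1%, Campaign Red 2759/3807 = 72.5% → the video ad
The video ad wins overall and in every device group — no reversal.

No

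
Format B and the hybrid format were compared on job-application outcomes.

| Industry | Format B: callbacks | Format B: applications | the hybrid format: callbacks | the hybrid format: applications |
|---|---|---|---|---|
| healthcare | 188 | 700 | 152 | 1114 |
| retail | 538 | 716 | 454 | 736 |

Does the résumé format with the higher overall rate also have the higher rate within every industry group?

Yes

Healthcare: Format B 188/700 = 26.9%, the hybrid format 152/1114 = 13.6% → Format B
Retail: Format B 538/716 = 75.1%, the hybrid format 454/736 = 61.7% → Format B
Overall: Format B 726/1416 = 51.3%, the hybrid format 606/1850 = 32.8% → Format B
Format B wins overall and in every industry group — no reversal.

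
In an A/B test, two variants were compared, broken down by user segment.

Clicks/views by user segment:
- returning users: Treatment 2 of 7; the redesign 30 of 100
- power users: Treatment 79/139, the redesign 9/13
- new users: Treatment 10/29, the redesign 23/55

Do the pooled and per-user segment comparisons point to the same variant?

Returning users: Treatment 2/7 = 28.6%, the redesign 30/100 = 30.0% → the redesign
Power users: Treatment 79/139 = 56.8%, the redesign 9/13 = 69.2% → the redesign
New users: Treatment 10/29 = 34.5%, the redesign 23/55 = 41.8% → the redesign
Overall: Treatment 91/175 = 52.0%, the redesign 62/168 = 36.9% → Treatment
The redesign wins each user group but Treatment wins overall — the comparison reverses. The redesign's views skew toward returning users, which has a lower base rate.

No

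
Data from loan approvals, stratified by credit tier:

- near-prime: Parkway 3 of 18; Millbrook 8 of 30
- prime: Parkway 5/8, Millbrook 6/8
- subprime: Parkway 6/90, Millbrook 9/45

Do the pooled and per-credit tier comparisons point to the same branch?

Near-prime: Parkway 3/18 = 16.7%, Millbrook 8/30 = 26.7% → Millbrook
Prime: Parkway 5/8 = 62.5%, Millbrook 6/8 = 75.0% → Millbrook
Subprime: Parkway 6/90 = 6.7%, Millbrook 9/45 = 20.0% → Millbrook
Overall: Parkway 14/116 = 12.1%, Millbrook 23/83 = 27.7% → Millbrook
Millbrook wins overall and in every credit group — no reversal.

Yes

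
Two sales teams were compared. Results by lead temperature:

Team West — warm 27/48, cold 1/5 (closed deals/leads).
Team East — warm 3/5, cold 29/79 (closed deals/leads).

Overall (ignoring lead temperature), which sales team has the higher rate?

Team West

Warm: Team West 27/48 = 56.2%, Team East 3/5 = 60.0% → Team East
Cold: Team West 1/5 = 20.0%, Team East 29/79 = 36.7% → Team East
Overall: Team West 28/53 = 52.8%, Team East 32/84 = 38.1% → Team West
(Team East wins every lead group but Team West wins overall — Team East's leads skew toward the low-rate cold group.)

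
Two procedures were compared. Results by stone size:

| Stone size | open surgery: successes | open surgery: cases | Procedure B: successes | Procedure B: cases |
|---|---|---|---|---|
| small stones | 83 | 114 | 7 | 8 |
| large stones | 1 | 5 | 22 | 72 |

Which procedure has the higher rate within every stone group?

Small stones: open surgery 83/114 = 72.8%, Procedure B 7/8 = 87.5% → Procedure B
Large stones: open surgery 1/5 = 20.0%, Procedure B 22/72 = 30.6% → Procedure B
Procedure B has the higher rate in both groups.

Procedure B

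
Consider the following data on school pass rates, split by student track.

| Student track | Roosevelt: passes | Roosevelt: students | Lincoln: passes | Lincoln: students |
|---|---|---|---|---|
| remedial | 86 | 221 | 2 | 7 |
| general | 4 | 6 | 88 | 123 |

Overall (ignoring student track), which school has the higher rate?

Remedial: Roosevelt 86/221 = 38.9%, Lincoln 2/7 = 28.6% → Roosevelt
General: Roosevelt 4/6 = 66.7%, Lincoln 88/123 = 71.5% → Lincoln
Overall: Roosevelt 90/227 = 39.6%, Lincoln 90/130 = 69.2% → Lincoln
(Neither sweeps every student group, but Lincoln has the higher pooled rate.)

Lincoln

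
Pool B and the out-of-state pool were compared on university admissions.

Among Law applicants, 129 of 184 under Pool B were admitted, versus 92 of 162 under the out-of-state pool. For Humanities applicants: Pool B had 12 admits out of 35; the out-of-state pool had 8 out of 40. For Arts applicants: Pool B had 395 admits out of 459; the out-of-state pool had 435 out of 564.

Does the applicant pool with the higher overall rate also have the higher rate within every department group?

Law: Pool B 129/184 = 70.1%, the out-of-state pool 92/162 = 56.8% → Pool B
Humanities: Pool B 12/35 = 34.3%, the out-of-state pool 8/40 = 20.0% → Pool B
Arts: Pool B 395/459 = 86.1%, the out-of-state pool 435/564 = 77.1% → Pool B
Overall: Pool B 536/678 = 79.1%, the out-of-state pool 535/766 = 69.8% → Pool B
Pool B wins overall and in every department group — no reversal.

Yes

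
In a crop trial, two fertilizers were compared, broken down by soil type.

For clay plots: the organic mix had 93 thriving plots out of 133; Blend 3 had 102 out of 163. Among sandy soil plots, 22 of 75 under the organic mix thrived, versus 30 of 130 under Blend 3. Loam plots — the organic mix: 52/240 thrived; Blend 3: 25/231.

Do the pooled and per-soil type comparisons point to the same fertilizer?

Yes

Clay: the organic mix 93/133 = 69.9%, Blend 3 102/163 = 62.6% → the organic mix
Sandy soil: the organic mix 22/75 = 29.3%, Blend 3 30/130 = 23.1% → the organic mix
Loam: the organic mix 52/240 = 21.7%, Blend 3 25/231 = 10.8% → the organic mix
Overall: the organic mix 167/448 = 37.3%, Blend 3 157/524 = 30.0% → the organic mix
The organic mix wins overall and in every soil group — no reversal.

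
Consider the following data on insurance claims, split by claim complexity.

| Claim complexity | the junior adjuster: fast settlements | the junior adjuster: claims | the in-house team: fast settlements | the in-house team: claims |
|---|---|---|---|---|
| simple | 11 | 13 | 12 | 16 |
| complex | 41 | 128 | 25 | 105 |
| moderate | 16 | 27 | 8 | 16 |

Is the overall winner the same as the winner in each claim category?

Yes

Simple: the junior adjuster 11/13 = 84.6%, the in-house team 12/16 = 75.0% → the junior adjuster
Complex: the junior adjuster 41/128 = 32.0%, the in-house team 25/105 = 23.8% → the junior adjuster
Moderate: the junior adjuster 16/27 = 59.3%, the in-house team 8/16 = 50.0% → the junior adjuster
Overall: the junior adjuster 68/168 = 40.5%, the in-house team 45/137 = 32.8% → the junior adjuster
The junior adjuster wins overall and in every claim group — no reversal.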